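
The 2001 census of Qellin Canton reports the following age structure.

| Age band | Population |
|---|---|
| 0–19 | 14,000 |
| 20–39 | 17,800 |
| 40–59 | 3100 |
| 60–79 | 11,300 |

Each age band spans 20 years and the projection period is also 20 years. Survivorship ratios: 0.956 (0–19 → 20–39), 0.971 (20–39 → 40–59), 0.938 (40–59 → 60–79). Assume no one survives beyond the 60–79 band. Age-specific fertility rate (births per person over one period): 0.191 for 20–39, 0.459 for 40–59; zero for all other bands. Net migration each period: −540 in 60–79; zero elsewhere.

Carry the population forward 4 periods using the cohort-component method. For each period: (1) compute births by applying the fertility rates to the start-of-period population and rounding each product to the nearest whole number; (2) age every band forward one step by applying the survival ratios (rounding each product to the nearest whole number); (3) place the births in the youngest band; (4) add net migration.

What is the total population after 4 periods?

23910

Period 1:
Births: 17800 * 0.191 = 3400, 3100 * 0.459 = 1423 → 4823
20–39: 14000 * 0.956 = 13384
40–59: 17800 * 0.971 = 17284
60–79: 3100 * 0.938 = 2908
Net migration: 60–79 − 540 → 2368
Population now: 0–19=4823, 20–39=13384, 40–59=17284, 60–79=2368
Period 2:
Births: 13384 * 0.191 = 2556, 17284 * 0.459 = 7933 → 10489
20–39: 4823 * 0.956 = 4611
40–59: 13384 * 0.971 = 12996
60–79: 17284 * 0.938 = 16212
Net migration: 60–79 − 540 → 15672
Population now: 0–19=10489, 20–39=4611, 40–59=12996, 60–79=15672
Period 3:
Births: 4611 * 0.191 = 881, 12996 * 0.459 = 5965 → 6846
20–39: 10489 * 0.956 = 10027
40–59: 4611 * 0.971 = 4477
60–79: 12996 * 0.938 = 12190
Net migration: 60–79 − 540 → 11650
Population now: 0–19=6846, 20–39=10027, 40–59=4477, 60–79=11650
Period 4:
Births: 10027 * 0.191 = 1915, 4477 * 0.459 = 2055 → 3970
20–39: 6846 * 0.956 = 6545
40–59: 10027 * 0.971 = 9736
60–79: 4477 * 0.938 = 4199
Net migration: 60–79 − 540 → 3659
Population now: 0–19=3970, 20–39=6545, 40–59=9736, 60–79=3659
Total after period 4: 3970 + 6545 + 9736 + 3659 = 23910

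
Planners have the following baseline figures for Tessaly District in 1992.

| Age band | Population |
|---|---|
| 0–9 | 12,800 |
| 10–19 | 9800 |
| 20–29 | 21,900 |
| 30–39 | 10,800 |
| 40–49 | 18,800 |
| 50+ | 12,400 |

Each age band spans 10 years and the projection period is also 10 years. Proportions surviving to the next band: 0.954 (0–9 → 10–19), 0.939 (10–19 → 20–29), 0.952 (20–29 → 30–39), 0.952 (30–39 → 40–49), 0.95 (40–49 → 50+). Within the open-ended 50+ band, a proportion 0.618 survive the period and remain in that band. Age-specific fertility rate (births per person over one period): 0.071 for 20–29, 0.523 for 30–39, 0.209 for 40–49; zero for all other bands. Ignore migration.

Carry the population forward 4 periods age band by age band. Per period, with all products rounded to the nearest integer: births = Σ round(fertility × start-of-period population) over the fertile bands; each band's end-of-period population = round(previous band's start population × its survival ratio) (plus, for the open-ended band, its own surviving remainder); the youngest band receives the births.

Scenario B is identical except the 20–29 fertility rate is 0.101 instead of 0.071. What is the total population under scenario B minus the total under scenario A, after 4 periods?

1495

Numbering the bands 1..6 from youngest to oldest:
After projecting period 1:
Births: 21900 × 0.071 = 1555 ; 10800 × 0.523 = 5648 ; 18800 × 0.209 = 3929 ⇒ total 11132
Band 2: 12800 × 0.954 = 12211
Band 3: 9800 × 0.939 = 9202
Band 4: 21900 × 0.952 = 20849
Band 5: 10800 × 0.952 = 10282
Band 6: 18800 × 0.95 + 12400 × 0.618 = 17860 + 7663 = 25523
Population now: 0–9=11132, 10–19=12211, 20–29=9202, 30–39=20849, 40–49=10282, 50+=25523
After projecting period 2:
Births: 9202 × 0.071 = 653 ; 20849 × 0.523 = 10904 ; 10282 × 0.209 = 2149 ⇒ total 13706
Band 2: 11132 × 0.954 = 10620
Band 3: 12211 × 0.939 = 11466
Band 4: 9202 × 0.952 = 8760
Band 5: 20849 × 0.952 = 19848
Band 6: 10282 × 0.95 + 25523 × 0.618 = 9768 + 15773 = 25541
Population now: 0–9=13706, 10–19=10620, 20–29=11466, 30–39=8760, 40–49=19848, 50+=25541
After projecting period 3:
Births: 11466 × 0.071 = 814 ; 8760 × 0.523 = 4581 ; 19848 × 0.209 = 4148 ⇒ total 9543
Band 2: 13706 × 0.954 = 13076
Band 3: 10620 × 0.939 = 9972
Band 4: 11466 × 0.952 = 10916
Band 5: 8760 × 0.952 = 8340
Band 6: 19848 × 0.95 + 25541 × 0.618 = 18856 + 15784 = 34640
Population now: 0–9=9543, 10–19=13076, 20–29=9972, 30–39=10916, 40–49=8340, 50+=34640
After projecting period 4:
Births: 9972 × 0.071 = 708 ; 10916 × 0.523 = 5709 ; 8340 × 0.209 = 1743 ⇒ total 8160
Band 2: 9543 × 0.954 = 9104
Band 3: 13076 × 0.939 = 12278
Band 4: 9972 × 0.952 = 9493
Band 5: 10916 × 0.952 = 10392
Band 6: 8340 × 0.95 + 34640 × 0.618 = 7923 + 21408 = 29331
Population now: 0–9=8160, 10–19=9104, 20–29=12278, 30–39=9493, 40–49=10392, 50+=29331
Scenario A total after 4 periods: 78758
Scenario B projection —
After projecting period 1:
Births: 21900 × 0.101 = 2212 ; 10800 × 0.523 = 5648 ; 18800 × 0.209 = 3929 ⇒ total 11789
Band 2: 12800 × 0.954 = 12211
Band 3: 9800 × 0.939 = 9202
Band 4: 21900 × 0.952 = 20849
Band 5: 10800 × 0.952 = 10282
Band 6: 18800 × 0.95 + 12400 × 0.618 = 17860 + 7663 = 25523
Population now: 0–9=11789, 10–19=12211, 20–29=9202, 30–39=20849, 40–49=10282, 50+=25523
After projecting period 2:
Births: 9202 × 0.101 = 929 ; 20849 × 0.523 = 10904 ; 10282 × 0.209 = 2149 ⇒ total 13982
Band 2: 11789 × 0.954 = 11247
Band 3: 12211 × 0.939 = 11466
Band 4: 9202 × 0.952 = 8760
Band 5: 20849 × 0.952 = 19848
Band 6: 10282 × 0.95 + 25523 × 0.618 = 9768 + 15773 = 25541
Population now: 0–9=13982, 10–19=11247, 20–29=11466, 30–39=8760, 40–49=19848, 50+=25541
After projecting period 3:
Births: 11466 × 0.101 = 1158 ; 8760 × 0.523 = 4581 ; 19848 × 0.209 = 4148 ⇒ total 9887
Band 2: 13982 × 0.954 = 13339
Band 3: 11247 × 0.939 = 10561
Band 4: 11466 × 0.952 = 10916
Band 5: 8760 × 0.952 = 8340
Band 6: 19848 × 0.95 + 25541 × 0.618 = 18856 + 15784 = 34640
Population now: 0–9=9887, 10–19=13339, 20–29=10561, 30–39=10916, 40–49=8340, 50+=34640
After projecting period 4:
Births: 10561 × 0.101 = 1067 ; 10916 × 0.523 = 5709 ; 8340 × 0.209 = 1743 ⇒ total 8519
Band 2: 9887 × 0.954 = 9432
Band 3: 13339 × 0.939 = 12525
Band 4: 10561 × 0.952 = 10054
Band 5: 10916 × 0.952 = 10392
Band 6: 8340 × 0.95 + 34640 × 0.618 = 7923 + 21408 = 29331
Population now: 0–9=8519, 10–19=9432, 20–29=12525, 30–39=10054, 40–49=10392, 50+=29331
Scenario B total after 4 periods: 80253
Difference B − A = 80253 − 78758 = 1495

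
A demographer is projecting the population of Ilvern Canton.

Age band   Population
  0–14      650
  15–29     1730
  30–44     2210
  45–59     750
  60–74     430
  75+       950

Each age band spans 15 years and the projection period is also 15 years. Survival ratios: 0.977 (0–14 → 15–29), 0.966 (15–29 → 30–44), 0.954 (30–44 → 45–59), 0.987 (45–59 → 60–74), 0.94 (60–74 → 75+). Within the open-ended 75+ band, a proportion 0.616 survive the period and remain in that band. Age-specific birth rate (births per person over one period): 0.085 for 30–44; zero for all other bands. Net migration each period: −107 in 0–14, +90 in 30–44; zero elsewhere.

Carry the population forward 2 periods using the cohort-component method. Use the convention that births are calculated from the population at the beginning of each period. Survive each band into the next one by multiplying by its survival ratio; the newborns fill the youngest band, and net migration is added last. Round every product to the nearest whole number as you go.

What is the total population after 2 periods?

5891

Let group 1 be 0–14 through group 6 = 75+.
Period 1:
Births: 2210 * 0.085 = 188
Group 2: 650 * 0.977 = 635
Group 3: 1730 * 0.966 = 1671
Group 4: 2210 * 0.954 = 2108
Group 5: 750 * 0.987 = 740
Group 6: 430 * 0.94 + 950 * 0.616 = 404 + 585 = 989
Net migration: Group 1 − 107 → 81; Group 3 + 90 → 1761
End of period: [81, 635, 1761, 2108, 740, 989]
Period 2:
Births: 1761 * 0.085 = 150
Group 2: 81 * 0.977 = 79
Group 3: 635 * 0.966 = 613
Group 4: 1761 * 0.954 = 1680
Group 5: 2108 * 0.987 = 2081
Group 6: 740 * 0.94 + 989 * 0.616 = 696 + 609 = 1305
Net migration: Group 1 − 107 → 43; Group 3 + 90 → 703
End of period: [43, 79, 703, 1680, 2081, 1305]
Total after period 2: 43 + 79 + 703 + 1680 + 2081 + 1305 = 5891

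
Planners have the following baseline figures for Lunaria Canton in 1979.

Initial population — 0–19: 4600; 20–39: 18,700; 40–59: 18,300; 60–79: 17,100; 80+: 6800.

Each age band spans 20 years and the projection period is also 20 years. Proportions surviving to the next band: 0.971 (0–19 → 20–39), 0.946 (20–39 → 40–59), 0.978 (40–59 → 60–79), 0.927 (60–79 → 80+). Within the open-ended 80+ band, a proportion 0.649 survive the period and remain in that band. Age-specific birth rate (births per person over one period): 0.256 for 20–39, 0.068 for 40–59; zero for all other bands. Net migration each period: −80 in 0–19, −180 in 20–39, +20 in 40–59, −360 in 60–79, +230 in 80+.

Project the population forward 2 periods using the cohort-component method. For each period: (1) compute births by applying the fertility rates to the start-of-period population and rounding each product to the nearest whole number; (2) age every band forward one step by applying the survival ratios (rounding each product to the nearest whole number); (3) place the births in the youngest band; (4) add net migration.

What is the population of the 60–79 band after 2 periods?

16960

Call the bands 1 to 5, youngest first.
[period 1]
Births: 18700 * 0.256 = 4787  |  18300 * 0.068 = 1244 → 6031
Band 2: 4600 * 0.971 = 4467
Band 3: 18700 * 0.946 = 17690
Band 4: 18300 * 0.978 = 17897
Band 5: 17100 * 0.927 + 6800 * 0.649 = 15852 + 4413 = 20265
Net migration: Band 1 − 80 → 5951; Band 2 − 180 → 4287; Band 3 + 20 → 17710; Band 4 − 360 → 17537; Band 5 + 230 → 20495
Population now: 0–19=5951, 20–39=4287, 40–59=17710, 60–79=17537, 80+=20495
[period 2]
Births: 4287 * 0.256 = 1097  |  17710 * 0.068 = 1204 → 2301
Band 2: 5951 * 0.971 = 5778
Band 3: 4287 * 0.946 = 4056
Band 4: 17710 * 0.978 = 17320
Band 5: 17537 * 0.927 + 20495 * 0.649 = 16257 + 13301 = 29558
Net migration: Band 1 − 80 → 2221; Band 2 − 180 → 5598; Band 3 + 20 → 4076; Band 4 − 360 → 16960; Band 5 + 230 → 29788
Population now: 0–19=2221, 20–39=5598, 40–59=4076, 60–79=16960, 80+=29788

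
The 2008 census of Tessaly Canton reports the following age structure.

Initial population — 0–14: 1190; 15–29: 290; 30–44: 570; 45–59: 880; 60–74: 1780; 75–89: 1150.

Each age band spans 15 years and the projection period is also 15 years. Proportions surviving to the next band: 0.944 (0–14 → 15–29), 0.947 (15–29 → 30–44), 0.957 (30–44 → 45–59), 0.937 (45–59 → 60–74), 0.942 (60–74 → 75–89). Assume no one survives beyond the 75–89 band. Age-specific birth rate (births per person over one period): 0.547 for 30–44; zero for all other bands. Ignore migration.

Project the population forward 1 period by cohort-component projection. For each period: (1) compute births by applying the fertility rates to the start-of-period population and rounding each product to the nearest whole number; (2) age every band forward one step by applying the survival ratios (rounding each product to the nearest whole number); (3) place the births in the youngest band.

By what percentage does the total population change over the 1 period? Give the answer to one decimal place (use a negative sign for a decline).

Period 1:
Births: 570 × 0.547 = 312
15–29: 1190 × 0.944 = 1123
30–44: 290 × 0.947 = 275
45–59: 570 × 0.957 = 545
60–74: 880 × 0.937 = 825
75–89: 1780 × 0.942 = 1677
Population now: 0–14=312, 15–29=1123, 30–44=275, 45–59=545, 60–74=825, 75–89=1677
Total: 5860 → 4757; change = -1103; percentage change = -18.8%

-18.8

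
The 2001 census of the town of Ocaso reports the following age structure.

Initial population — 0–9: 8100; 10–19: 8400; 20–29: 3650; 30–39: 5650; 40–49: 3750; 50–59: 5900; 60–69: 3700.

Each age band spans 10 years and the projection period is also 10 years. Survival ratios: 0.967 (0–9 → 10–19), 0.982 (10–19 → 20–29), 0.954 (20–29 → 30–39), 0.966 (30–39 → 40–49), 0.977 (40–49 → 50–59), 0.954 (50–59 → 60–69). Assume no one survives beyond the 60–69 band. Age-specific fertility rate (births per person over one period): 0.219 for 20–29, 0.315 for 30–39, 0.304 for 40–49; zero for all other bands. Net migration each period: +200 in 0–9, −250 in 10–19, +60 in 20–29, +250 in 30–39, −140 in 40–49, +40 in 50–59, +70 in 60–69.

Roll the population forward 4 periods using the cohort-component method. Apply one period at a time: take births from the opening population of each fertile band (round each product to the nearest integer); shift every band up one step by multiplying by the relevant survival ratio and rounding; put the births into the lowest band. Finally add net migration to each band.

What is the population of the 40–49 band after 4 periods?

Period 1.
Births: 3650 × 0.219 = 799, 5650 × 0.315 = 1780, 3750 × 0.304 = 1140 → 3719
10–19: 8100 × 0.967 = 7833
20–29: 8400 × 0.982 = 8249
30–39: 3650 × 0.954 = 3482
40–49: 5650 × 0.966 = 5458
50–59: 3750 × 0.977 = 3664
60–69: 5900 × 0.954 = 5629
Net migration: 0–9 + 200 → 3919; 10–19 − 250 → 7583; 20–29 + 60 → 8309; 30–39 + 250 → 3732; 40–49 − 140 → 5318; 50–59 + 40 → 3704; 60–69 + 70 → 5699
End of period: [3919, 7583, 8309, 3732, 5318, 3704, 5699]
Period 2.
Births: 8309 × 0.219 = 1820, 3732 × 0.315 = 1176, 5318 × 0.304 = 1617 → 4613
10–19: 3919 × 0.967 = 3790
20–29: 7583 × 0.982 = 7447
30–39: 8309 × 0.954 = 7927
40–49: 3732 × 0.966 = 3605
50–59: 5318 × 0.977 = 5196
60–69: 3704 × 0.954 = 3534
Net migration: 0–9 + 200 → 4813; 10–19 − 250 → 3540; 20–29 + 60 → 7507; 30–39 + 250 → 8177; 40–49 − 140 → 3465; 50–59 + 40 → 5236; 60–69 + 70 → 3604
End of period: [4813, 3540, 7507, 8177, 3465, 5236, 3604]
Period 3.
Births: 7507 × 0.219 = 1644, 8177 × 0.315 = 2576, 3465 × 0.304 = 1053 → 5273
10–19: 4813 × 0.967 = 4654
20–29: 3540 × 0.982 = 3476
30–39: 7507 × 0.954 = 7162
40–49: 8177 × 0.966 = 7899
50–59: 3465 × 0.977 = 3385
60–69: 5236 × 0.954 = 4995
Net migration: 0–9 + 200 → 5473; 10–19 − 250 → 4404; 20–29 + 60 → 3536; 30–39 + 250 → 7412; 40–49 − 140 → 7759; 50–59 + 40 → 3425; 60–69 + 70 → 5065
End of period: [5473, 4404, 3536, 7412, 7759, 3425, 5065]
Period 4.
Births: 3536 × 0.219 = 774, 7412 × 0.315 = 2335, 7759 × 0.304 = 2359 → 5468
10–19: 5473 × 0.967 = 5292
20–29: 4404 × 0.982 = 4325
30–39: 3536 × 0.954 = 3373
40–49: 7412 × 0.966 = 7160
50–59: 7759 × 0.977 = 7581
60–69: 3425 × 0.954 = 3267
Net migration: 0–9 + 200 → 5668; 10–19 − 250 → 5042; 20–29 + 60 → 4385; 30–39 + 250 → 3623; 40–49 − 140 → 7020; 50–59 + 40 → 7621; 60–69 + 70 → 3337
End of period: [5668, 5042, 4385, 3623, 7020, 7621, 3337]

7020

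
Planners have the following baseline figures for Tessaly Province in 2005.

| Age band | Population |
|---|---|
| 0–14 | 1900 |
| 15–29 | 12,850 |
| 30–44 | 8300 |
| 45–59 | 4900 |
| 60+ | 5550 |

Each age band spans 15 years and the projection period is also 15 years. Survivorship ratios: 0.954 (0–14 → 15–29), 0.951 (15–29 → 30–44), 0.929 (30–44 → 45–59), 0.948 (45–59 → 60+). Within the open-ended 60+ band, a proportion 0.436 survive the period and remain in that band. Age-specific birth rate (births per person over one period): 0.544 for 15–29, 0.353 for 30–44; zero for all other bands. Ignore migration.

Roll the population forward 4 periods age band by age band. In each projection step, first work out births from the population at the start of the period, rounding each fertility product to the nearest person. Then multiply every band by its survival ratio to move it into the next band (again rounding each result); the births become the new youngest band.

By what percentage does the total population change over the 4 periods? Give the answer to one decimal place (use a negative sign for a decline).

Period 1.
Births: 12850 × 0.544 = 6990, 8300 × 0.353 = 2930 — total 9920
15–29: 1900 × 0.954 = 1813
30–44: 12850 × 0.951 = 12220
45–59: 8300 × 0.929 = 7711
60+: 4900 × 0.948 + 5550 × 0.436 = 4645 + 2420 = 7065
→ [9920, 1813, 12220, 7711, 7065]
Period 2.
Births: 1813 × 0.544 = 986, 12220 × 0.353 = 4314 — total 5300
15–29: 9920 × 0.954 = 9464
30–44: 1813 × 0.951 = 1724
45–59: 12220 × 0.929 = 11352
60+: 7711 × 0.948 + 7065 × 0.436 = 7310 + 3080 = 10390
→ [5300, 9464, 1724, 11352, 10390]
Period 3.
Births: 9464 × 0.544 = 5148, 1724 × 0.353 = 609 — total 5757
15–29: 5300 × 0.954 = 5056
30–44: 9464 × 0.951 = 9000
45–59: 1724 × 0.929 = 1602
60+: 11352 × 0.948 + 10390 × 0.436 = 10762 + 4530 = 15292
→ [5757, 5056, 9000, 1602, 15292]
Period 4.
Births: 5056 × 0.544 = 2750, 9000 × 0.353 = 3177 — total 5927
15–29: 5757 × 0.954 = 5492
30–44: 5056 × 0.951 = 4808
45–59: 9000 × 0.929 = 8361
60+: 1602 × 0.948 + 15292 × 0.436 = 1519 + 6667 = 8186
→ [5927, 5492, 4808, 8361, 8186]
Total: 33500 → 32774; change = -726; percentage change = -2.2%

-2.2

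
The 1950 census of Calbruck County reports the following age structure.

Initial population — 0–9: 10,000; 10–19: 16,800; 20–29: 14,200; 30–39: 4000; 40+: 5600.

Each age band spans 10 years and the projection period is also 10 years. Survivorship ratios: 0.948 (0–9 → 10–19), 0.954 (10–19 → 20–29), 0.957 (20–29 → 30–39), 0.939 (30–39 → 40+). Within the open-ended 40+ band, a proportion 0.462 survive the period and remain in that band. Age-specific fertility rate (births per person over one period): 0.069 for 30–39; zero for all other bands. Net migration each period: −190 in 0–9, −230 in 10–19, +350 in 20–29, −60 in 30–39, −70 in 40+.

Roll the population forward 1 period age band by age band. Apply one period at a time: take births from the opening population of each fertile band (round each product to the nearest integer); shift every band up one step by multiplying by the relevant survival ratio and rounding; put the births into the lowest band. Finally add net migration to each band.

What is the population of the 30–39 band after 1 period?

Period 1.
Births: 4000 × 0.069 = 276
10–19: 10000 × 0.948 = 9480
20–29: 16800 × 0.954 = 16027
30–39: 14200 × 0.957 = 13589
40+: 4000 × 0.939 + 5600 × 0.462 = 3756 + 2587 = 6343
Net migration: 0–9 − 190 → 86; 10–19 − 230 → 9250; 20–29 + 350 → 16377; 30–39 − 60 → 13529; 40+ − 70 → 6273
Giving 86 / 9250 / 16377 / 13529 / 6273.

13529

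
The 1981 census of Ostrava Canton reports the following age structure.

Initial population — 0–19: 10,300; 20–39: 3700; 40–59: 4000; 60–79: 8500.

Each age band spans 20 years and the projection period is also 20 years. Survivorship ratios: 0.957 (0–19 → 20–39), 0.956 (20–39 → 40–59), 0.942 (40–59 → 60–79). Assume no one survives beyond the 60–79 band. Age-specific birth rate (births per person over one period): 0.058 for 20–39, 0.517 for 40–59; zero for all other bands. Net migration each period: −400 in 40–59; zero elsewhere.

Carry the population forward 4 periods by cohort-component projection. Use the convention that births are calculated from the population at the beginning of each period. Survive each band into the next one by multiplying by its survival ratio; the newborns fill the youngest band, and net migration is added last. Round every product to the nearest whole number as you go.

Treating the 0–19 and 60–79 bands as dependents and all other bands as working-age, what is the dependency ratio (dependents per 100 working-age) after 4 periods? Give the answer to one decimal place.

41.8

After projecting period 1:
Births: 3700 × 0.058 = 215, 4000 × 0.517 = 2068 → total 2283
20–39: 10300 × 0.957 = 9857
40–59: 3700 × 0.956 = 3537
60–79: 4000 × 0.942 = 3768
Net migration: 40–59 − 400 → 3137
End of period: [2283, 9857, 3137, 3768]
After projecting period 2:
Births: 9857 × 0.058 = 572, 3137 × 0.517 = 1622 → total 2194
20–39: 2283 × 0.957 = 2185
40–59: 9857 × 0.956 = 9423
60–79: 3137 × 0.942 = 2955
Net migration: 40–59 − 400 → 9023
End of period: [2194, 2185, 9023, 2955]
After projecting period 3:
Births: 2185 × 0.058 = 127, 9023 × 0.517 = 4665 → total 4792
20–39: 2194 × 0.957 = 2100
40–59: 2185 × 0.956 = 2089
60–79: 9023 × 0.942 = 8500
Net migration: 40–59 − 400 → 1689
End of period: [4792, 2100, 1689, 8500]
After projecting period 4:
Births: 2100 × 0.058 = 122, 1689 × 0.517 = 873 → total 995
20–39: 4792 × 0.957 = 4586
40–59: 2100 × 0.956 = 2008
60–79: 1689 × 0.942 = 1591
Net migration: 40–59 − 400 → 1608
End of period: [995, 4586, 1608, 1591]
Dependents (band 0–19 + band 60–79) = 995 + 1591 = 2586; working-age = 6194; ratio = 2586/6194 × 100 = 41.8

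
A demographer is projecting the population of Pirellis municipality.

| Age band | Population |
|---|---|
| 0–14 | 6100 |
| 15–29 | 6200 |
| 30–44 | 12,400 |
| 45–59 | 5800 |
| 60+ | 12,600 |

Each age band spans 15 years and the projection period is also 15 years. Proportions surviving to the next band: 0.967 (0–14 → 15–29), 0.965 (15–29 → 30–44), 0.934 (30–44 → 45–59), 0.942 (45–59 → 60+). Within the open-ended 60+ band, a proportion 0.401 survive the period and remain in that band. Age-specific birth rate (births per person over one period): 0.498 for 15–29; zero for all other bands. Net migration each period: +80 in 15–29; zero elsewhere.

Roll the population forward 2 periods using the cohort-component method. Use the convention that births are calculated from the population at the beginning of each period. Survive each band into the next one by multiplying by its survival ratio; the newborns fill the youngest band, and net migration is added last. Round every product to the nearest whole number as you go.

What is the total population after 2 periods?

32529

Period 1:
Births: 6200 × 0.498 = 3088
15–29: 6100 × 0.967 = 5899
30–44: 6200 × 0.965 = 5983
45–59: 12400 × 0.934 = 11582
60+: 5800 × 0.942 + 12600 × 0.401 = 5464 + 5053 = 10517
Net migration: 15–29 + 80 → 5979
Giving 3088 / 5979 / 5983 / 11582 / 10517.
Period 2:
Births: 5979 × 0.498 = 2978
15–29: 3088 × 0.967 = 2986
30–44: 5979 × 0.965 = 5770
45–59: 5983 × 0.934 = 5588
60+: 11582 × 0.942 + 10517 × 0.401 = 10910 + 4217 = 15127
Net migration: 15–29 + 80 → 3066
Giving 2978 / 3066 / 5770 / 5588 / 15127.
Total after period 2: 2978 + 3066 + 5770 + 5588 + 15127 = 32529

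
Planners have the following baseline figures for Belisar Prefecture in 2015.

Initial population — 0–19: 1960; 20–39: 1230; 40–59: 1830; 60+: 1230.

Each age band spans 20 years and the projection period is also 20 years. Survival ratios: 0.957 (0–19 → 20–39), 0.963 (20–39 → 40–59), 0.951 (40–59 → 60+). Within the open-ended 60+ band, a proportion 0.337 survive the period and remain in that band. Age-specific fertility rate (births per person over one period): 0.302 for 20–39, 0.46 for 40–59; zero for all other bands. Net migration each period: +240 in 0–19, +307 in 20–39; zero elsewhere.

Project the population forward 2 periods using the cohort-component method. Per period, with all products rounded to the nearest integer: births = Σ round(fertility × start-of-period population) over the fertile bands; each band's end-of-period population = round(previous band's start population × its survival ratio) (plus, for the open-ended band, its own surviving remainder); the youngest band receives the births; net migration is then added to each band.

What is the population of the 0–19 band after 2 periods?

Let group 1 be 0–19 through group 4 = 60+.
Period 1.
Births: 1230 × 0.302 = 371, 1830 × 0.46 = 842 — total 1213
Group 2: 1960 × 0.957 = 1876
Group 3: 1230 × 0.963 = 1184
Group 4: 1830 × 0.951 + 1230 × 0.337 = 1740 + 415 = 2155
Net migration: Group 1 + 240 → 1453; Group 2 + 307 → 2183
Giving 1453 / 2183 / 1184 / 2155.
Period 2.
Births: 2183 × 0.302 = 659, 1184 × 0.46 = 545 — total 1204
Group 2: 1453 × 0.957 = 1391
Group 3: 2183 × 0.963 = 2102
Group 4: 1184 × 0.951 + 2155 × 0.337 = 1126 + 726 = 1852
Net migration: Group 1 + 240 → 1444; Group 2 + 307 → 1698
Giving 1444 / 1698 / 2102 / 1852.

1444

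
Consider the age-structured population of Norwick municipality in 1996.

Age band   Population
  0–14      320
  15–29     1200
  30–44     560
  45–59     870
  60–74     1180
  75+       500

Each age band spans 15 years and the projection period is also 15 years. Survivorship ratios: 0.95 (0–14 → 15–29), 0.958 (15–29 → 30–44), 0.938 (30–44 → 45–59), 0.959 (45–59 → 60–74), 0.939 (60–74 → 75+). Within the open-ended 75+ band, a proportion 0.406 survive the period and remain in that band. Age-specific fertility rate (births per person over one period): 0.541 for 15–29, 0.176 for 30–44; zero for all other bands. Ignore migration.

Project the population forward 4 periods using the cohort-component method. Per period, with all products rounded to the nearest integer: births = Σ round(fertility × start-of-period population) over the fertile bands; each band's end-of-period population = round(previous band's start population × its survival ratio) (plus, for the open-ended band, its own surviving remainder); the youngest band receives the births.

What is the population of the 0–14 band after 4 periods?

308

— Period 1 —
Births: 1200 * 0.541 = 649 ; 560 * 0.176 = 99 ⇒ total 748
15–29: 320 * 0.95 = 304
30–44: 1200 * 0.958 = 1150
45–59: 560 * 0.938 = 525
60–74: 870 * 0.959 = 834
75+: 1180 * 0.939 + 500 * 0.406 = 1108 + 203 = 1311
→ [748, 304, 1150, 525, 834, 1311]
— Period 2 —
Births: 304 * 0.541 = 164 ; 1150 * 0.176 = 202 ⇒ total 366
15–29: 748 * 0.95 = 711
30–44: 304 * 0.958 = 291
45–59: 1150 * 0.938 = 1079
60–74: 525 * 0.959 = 503
75+: 834 * 0.939 + 1311 * 0.406 = 783 + 532 = 1315
→ [366, 711, 291, 1079, 503, 1315]
— Period 3 —
Births: 711 * 0.541 = 385 ; 291 * 0.176 = 51 ⇒ total 436
15–29: 366 * 0.95 = 348
30–44: 711 * 0.958 = 681
45–59: 291 * 0.938 = 273
60–74: 1079 * 0.959 = 1035
75+: 503 * 0.939 + 1315 * 0.406 = 472 + 534 = 1006
→ [436, 348, 681, 273, 1035, 1006]
— Period 4 —
Births: 348 * 0.541 = 188 ; 681 * 0.176 = 120 ⇒ total 308
15–29: 436 * 0.95 = 414
30–44: 348 * 0.958 = 333
45–59: 681 * 0.938 = 639
60–74: 273 * 0.959 = 262
75+: 1035 * 0.939 + 1006 * 0.406 = 972 + 408 = 1380
→ [308, 414, 333, 639, 262, 1380]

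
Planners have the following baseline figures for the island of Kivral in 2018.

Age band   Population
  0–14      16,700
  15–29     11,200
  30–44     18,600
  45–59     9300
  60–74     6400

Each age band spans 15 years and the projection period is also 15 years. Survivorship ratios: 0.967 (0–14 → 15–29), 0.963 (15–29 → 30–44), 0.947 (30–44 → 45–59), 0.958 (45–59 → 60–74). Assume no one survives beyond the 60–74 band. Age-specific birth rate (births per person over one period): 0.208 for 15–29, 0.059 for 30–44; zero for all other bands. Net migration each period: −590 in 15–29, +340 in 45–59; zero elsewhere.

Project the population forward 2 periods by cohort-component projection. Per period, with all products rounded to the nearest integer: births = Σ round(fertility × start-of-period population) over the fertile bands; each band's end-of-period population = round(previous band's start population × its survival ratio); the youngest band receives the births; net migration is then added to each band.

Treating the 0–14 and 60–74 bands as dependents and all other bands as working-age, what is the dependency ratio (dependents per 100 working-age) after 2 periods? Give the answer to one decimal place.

74.6

Call the bands 1 to 5, youngest first.
— Period 1 —
Births: 11200 × 0.208 = 2330  |  18600 × 0.059 = 1097 — total 3427
Band 2: 16700 × 0.967 = 16149
Band 3: 11200 × 0.963 = 10786
Band 4: 18600 × 0.947 = 17614
Band 5: 9300 × 0.958 = 8909
Net migration: Band 2 − 590 → 15559; Band 4 + 340 → 17954
Population now: 0–14=3427, 15–29=15559, 30–44=10786, 45–59=17954, 60–74=8909
— Period 2 —
Births: 15559 × 0.208 = 3236  |  10786 × 0.059 = 636 — total 3872
Band 2: 3427 × 0.967 = 3314
Band 3: 15559 × 0.963 = 14983
Band 4: 10786 × 0.947 = 10214
Band 5: 17954 × 0.958 = 17200
Net migration: Band 2 − 590 → 2724; Band 4 + 340 → 10554
Population now: 0–14=3872, 15–29=2724, 30–44=14983, 45–59=10554, 60–74=17200
Dependents (band 0–14 + band 60–74) = 3872 + 17200 = 21072; working-age = 28261; ratio = 21072/28261 × 100 = 74.6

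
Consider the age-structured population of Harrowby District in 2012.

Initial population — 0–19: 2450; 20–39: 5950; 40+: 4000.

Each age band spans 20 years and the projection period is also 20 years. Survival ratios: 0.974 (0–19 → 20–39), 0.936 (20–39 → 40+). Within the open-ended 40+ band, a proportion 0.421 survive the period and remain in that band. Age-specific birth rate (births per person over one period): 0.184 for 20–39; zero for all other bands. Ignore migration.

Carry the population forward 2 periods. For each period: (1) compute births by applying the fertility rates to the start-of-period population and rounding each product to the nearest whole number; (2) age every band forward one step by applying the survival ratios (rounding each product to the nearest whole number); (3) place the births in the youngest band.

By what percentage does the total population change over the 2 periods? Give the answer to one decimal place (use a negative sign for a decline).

-45.2

— Period 1 —
Births: 5950 × 0.184 = 1095
20–39: 2450 × 0.974 = 2386
40+: 5950 × 0.936 + 4000 × 0.421 = 5569 + 1684 = 7253
→ [1095, 2386, 7253]
— Period 2 —
Births: 2386 × 0.184 = 439
20–39: 1095 × 0.974 = 1067
40+: 2386 × 0.936 + 7253 × 0.421 = 2233 + 3054 = 5287
→ [439, 1067, 5287]
Total: 12400 → 6793; change = -5607; percentage change = -45.2%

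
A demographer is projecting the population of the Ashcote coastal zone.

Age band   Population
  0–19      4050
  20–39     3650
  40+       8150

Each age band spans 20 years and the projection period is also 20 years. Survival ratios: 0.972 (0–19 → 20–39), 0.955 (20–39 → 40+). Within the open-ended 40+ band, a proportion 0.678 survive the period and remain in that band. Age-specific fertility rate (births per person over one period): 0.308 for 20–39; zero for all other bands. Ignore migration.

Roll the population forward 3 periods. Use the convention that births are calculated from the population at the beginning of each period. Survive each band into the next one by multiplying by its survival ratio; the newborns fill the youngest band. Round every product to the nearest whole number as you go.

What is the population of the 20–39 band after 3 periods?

Let group 1 be 0–19 through group 3 = 40+.
Period 1:
Births: 3650 * 0.308 = 1124
Group 2: 4050 * 0.972 = 3937
Group 3: 3650 * 0.955 + 8150 * 0.678 = 3486 + 5526 = 9012
Giving 1124 / 3937 / 9012.
Period 2:
Births: 3937 * 0.308 = 1213
Group 2: 1124 * 0.972 = 1093
Group 3: 3937 * 0.955 + 9012 * 0.678 = 3760 + 6110 = 9870
Giving 1213 / 1093 / 9870.
Period 3:
Births: 1093 * 0.308 = 337
Group 2: 1213 * 0.972 = 1179
Group 3: 1093 * 0.955 + 9870 * 0.678 = 1044 + 6692 = 7736
Giving 337 / 1179 / 7736.

1179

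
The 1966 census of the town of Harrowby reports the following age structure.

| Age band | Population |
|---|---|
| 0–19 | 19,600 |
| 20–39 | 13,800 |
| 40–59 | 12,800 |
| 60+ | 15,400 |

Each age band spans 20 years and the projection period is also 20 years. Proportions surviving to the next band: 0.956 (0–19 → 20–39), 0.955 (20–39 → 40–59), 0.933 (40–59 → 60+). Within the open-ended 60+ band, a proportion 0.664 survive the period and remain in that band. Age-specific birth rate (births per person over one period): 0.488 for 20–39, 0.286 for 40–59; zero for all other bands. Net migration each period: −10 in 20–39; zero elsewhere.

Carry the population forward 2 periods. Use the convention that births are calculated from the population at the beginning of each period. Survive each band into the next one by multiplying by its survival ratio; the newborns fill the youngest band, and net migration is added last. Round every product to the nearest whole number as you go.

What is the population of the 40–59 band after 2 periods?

17885

Numbering the bands 1..4 from youngest to oldest:
Period 1:
Births: 13800 × 0.488 = 6734 ; 12800 × 0.286 = 3661 ⇒ total 10395
Band 2: 19600 × 0.956 = 18738
Band 3: 13800 × 0.955 = 13179
Band 4: 12800 × 0.933 + 15400 × 0.664 = 11942 + 10226 = 22168
Net migration: Band 2 − 10 → 18728
End of period: [10395, 18728, 13179, 22168]
Period 2:
Births: 18728 × 0.488 = 9139 ; 13179 × 0.286 = 3769 ⇒ total 12908
Band 2: 10395 × 0.956 = 9938
Band 3: 18728 × 0.955 = 17885
Band 4: 13179 × 0.933 + 22168 × 0.664 = 12296 + 14720 = 27016
Net migration: Band 2 − 10 → 9928
End of period: [12908, 9928, 17885, 27016]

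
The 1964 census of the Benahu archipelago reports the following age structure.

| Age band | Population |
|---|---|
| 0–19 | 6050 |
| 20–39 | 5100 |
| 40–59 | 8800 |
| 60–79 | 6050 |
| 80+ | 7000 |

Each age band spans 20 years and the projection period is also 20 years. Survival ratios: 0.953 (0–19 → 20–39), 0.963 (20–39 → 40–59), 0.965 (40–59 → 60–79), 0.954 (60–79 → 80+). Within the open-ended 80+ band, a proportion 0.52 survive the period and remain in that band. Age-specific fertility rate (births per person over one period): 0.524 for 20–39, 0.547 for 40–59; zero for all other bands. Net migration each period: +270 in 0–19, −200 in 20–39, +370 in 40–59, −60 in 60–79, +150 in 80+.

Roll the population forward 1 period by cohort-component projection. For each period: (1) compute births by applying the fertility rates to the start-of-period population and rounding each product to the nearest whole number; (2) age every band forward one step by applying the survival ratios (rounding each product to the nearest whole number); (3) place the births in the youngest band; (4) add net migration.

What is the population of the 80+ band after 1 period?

Period 1:
Births: 5100 × 0.524 = 2672 ; 8800 × 0.547 = 4814 → 7486
20–39: 6050 × 0.953 = 5766
40–59: 5100 × 0.963 = 4911
60–79: 8800 × 0.965 = 8492
80+: 6050 × 0.954 + 7000 × 0.52 = 5772 + 3640 = 9412
Net migration: 0–19 + 270 → 7756; 20–39 − 200 → 5566; 40–59 + 370 → 5281; 60–79 − 60 → 8432; 80+ + 150 → 9562
Giving 7756 / 5566 / 5281 / 8432 / 9562.

9562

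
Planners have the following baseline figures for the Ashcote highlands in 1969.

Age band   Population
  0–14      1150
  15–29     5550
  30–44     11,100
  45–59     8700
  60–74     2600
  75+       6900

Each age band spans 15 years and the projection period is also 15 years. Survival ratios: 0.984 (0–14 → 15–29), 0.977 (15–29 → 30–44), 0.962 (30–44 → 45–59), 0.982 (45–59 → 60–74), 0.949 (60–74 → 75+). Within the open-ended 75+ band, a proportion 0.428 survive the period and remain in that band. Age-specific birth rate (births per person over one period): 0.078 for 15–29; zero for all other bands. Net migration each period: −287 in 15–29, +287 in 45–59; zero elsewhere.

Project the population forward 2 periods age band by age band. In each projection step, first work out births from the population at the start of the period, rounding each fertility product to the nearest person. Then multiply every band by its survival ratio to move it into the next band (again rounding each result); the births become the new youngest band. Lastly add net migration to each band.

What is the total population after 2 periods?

Call the groups 1 to 6, youngest first.
— Period 1 —
Births: 5550 * 0.078 = 433
Group 2: 1150 * 0.984 = 1132
Group 3: 5550 * 0.977 = 5422
Group 4: 11100 * 0.962 = 10678
Group 5: 8700 * 0.982 = 8543
Group 6: 2600 * 0.949 + 6900 * 0.428 = 2467 + 2953 = 5420
Net migration: Group 2 − 287 → 845; Group 4 + 287 → 10965
End of period: [433, 845, 5422, 10965, 8543, 5420]
— Period 2 —
Births: 845 * 0.078 = 66
Group 2: 433 * 0.984 = 426
Group 3: 845 * 0.977 = 826
Group 4: 5422 * 0.962 = 5216
Group 5: 10965 * 0.982 = 10768
Group 6: 8543 * 0.949 + 5420 * 0.428 = 8107 + 2320 = 10427
Net migration: Group 2 − 287 → 139; Group 4 + 287 → 5503
End of period: [66, 139, 826, 5503, 10768, 10427]
Total after period 2: 66 + 139 + 826 + 5503 + 10768 + 10427 = 27729

27729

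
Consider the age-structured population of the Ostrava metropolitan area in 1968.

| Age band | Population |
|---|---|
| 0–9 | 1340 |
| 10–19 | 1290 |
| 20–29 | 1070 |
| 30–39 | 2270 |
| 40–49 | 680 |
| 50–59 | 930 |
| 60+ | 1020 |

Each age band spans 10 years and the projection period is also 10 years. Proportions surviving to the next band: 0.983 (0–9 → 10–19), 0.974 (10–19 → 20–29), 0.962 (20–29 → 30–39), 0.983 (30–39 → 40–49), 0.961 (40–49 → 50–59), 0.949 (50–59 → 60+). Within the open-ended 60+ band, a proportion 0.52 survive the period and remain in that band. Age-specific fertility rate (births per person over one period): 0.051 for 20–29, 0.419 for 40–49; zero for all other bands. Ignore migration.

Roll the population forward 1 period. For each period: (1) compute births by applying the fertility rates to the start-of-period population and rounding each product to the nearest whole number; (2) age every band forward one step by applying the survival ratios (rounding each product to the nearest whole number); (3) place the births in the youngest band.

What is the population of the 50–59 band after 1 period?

Call the bands 1 to 7, youngest first.
[period 1]
Births: 1070 × 0.051 = 55, 680 × 0.419 = 285 — total 340
Band 2: 1340 × 0.983 = 1317
Band 3: 1290 × 0.974 = 1256
Band 4: 1070 × 0.962 = 1029
Band 5: 2270 × 0.983 = 2231
Band 6: 680 × 0.961 = 653
Band 7: 930 × 0.949 + 1020 × 0.52 = 883 + 530 = 1413
Population now: 0–9=340, 10–19=1317, 20–29=1256, 30–39=1029, 40–49=2231, 50–59=653, 60+=1413

653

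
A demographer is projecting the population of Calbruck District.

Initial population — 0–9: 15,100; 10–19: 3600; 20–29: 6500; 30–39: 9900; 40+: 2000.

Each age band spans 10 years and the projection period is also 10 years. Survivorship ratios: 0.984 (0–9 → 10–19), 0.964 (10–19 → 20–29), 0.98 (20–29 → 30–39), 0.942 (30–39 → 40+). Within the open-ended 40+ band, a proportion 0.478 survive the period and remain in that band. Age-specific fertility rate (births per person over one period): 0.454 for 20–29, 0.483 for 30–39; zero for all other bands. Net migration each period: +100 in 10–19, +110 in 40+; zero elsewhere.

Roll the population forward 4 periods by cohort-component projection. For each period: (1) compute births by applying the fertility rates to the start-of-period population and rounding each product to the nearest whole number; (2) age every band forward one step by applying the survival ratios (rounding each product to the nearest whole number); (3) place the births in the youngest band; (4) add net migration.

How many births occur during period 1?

7733

(Groups numbered youngest = 1 to oldest = 5.)
— Period 1 —
Births: 6500 * 0.454 = 2951  |  9900 * 0.483 = 4782 ⇒ total 7733
Group 2: 15100 * 0.984 = 14858
Group 3: 3600 * 0.964 = 3470
Group 4: 6500 * 0.98 = 6370
Group 5: 9900 * 0.942 + 2000 * 0.478 = 9326 + 956 = 10282
Net migration: Group 2 + 100 → 14958; Group 5 + 110 → 10392
Giving 7733 / 14958 / 3470 / 6370 / 10392.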